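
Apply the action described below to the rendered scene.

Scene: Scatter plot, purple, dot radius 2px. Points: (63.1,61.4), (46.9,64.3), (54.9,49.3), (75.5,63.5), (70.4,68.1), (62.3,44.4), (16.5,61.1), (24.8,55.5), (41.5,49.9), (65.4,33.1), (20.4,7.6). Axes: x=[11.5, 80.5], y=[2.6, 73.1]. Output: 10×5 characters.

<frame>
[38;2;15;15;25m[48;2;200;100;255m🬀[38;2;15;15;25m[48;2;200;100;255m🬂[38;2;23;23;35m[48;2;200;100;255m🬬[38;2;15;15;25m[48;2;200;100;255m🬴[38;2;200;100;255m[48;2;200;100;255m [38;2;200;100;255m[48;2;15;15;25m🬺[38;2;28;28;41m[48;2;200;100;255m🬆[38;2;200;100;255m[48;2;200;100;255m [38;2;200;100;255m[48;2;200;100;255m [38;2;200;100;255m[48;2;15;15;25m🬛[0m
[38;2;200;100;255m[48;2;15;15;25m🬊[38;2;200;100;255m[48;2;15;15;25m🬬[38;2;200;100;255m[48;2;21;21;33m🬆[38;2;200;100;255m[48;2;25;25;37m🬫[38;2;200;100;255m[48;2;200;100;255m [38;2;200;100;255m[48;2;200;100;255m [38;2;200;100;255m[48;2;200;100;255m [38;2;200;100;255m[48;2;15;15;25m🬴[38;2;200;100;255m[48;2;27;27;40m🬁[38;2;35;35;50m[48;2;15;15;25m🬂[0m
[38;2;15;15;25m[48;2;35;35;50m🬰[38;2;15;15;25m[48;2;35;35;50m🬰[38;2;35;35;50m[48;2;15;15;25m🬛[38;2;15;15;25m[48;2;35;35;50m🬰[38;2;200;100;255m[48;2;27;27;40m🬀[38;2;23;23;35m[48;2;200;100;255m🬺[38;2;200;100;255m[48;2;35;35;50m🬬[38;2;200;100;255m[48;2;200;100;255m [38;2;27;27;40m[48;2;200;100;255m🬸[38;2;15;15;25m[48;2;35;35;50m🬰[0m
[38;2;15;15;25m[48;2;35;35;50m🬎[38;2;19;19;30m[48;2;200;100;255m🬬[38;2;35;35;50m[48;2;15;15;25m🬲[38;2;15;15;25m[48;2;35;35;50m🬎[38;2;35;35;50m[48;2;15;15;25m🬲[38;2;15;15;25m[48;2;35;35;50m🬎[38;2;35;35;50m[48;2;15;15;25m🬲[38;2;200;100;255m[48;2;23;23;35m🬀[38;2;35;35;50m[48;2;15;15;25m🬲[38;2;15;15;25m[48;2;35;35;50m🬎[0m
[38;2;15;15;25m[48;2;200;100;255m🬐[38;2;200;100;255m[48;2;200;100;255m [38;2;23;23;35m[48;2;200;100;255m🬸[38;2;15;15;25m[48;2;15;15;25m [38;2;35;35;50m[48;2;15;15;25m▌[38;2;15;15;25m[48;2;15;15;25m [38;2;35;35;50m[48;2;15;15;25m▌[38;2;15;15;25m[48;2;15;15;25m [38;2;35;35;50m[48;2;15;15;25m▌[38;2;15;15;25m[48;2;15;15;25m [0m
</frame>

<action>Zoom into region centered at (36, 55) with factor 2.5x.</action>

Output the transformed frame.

<frame>
[38;2;15;15;25m[48;2;15;15;25m [38;2;15;15;25m[48;2;15;15;25m [38;2;35;35;50m[48;2;15;15;25m▌[38;2;15;15;25m[48;2;15;15;25m [38;2;35;35;50m[48;2;15;15;25m▌[38;2;15;15;25m[48;2;15;15;25m [38;2;35;35;50m[48;2;15;15;25m▌[38;2;15;15;25m[48;2;200;100;255m🬝[38;2;35;35;50m[48;2;200;100;255m🬀[38;2;15;15;25m[48;2;200;100;255m🬊[0m
[38;2;28;28;41m[48;2;200;100;255m🬆[38;2;23;23;35m[48;2;200;100;255m🬬[38;2;35;35;50m[48;2;15;15;25m🬕[38;2;35;35;50m[48;2;15;15;25m🬂[38;2;35;35;50m[48;2;15;15;25m🬕[38;2;35;35;50m[48;2;15;15;25m🬂[38;2;35;35;50m[48;2;15;15;25m🬕[38;2;35;35;50m[48;2;15;15;25m🬂[38;2;200;100;255m[48;2;28;28;41m🬊[38;2;200;100;255m[48;2;19;19;30m🬀[0m
[38;2;200;100;255m[48;2;15;15;25m🬬[38;2;200;100;255m[48;2;21;21;33m🬆[38;2;35;35;50m[48;2;15;15;25m🬛[38;2;15;15;25m[48;2;35;35;50m🬰[38;2;35;35;50m[48;2;15;15;25m🬛[38;2;15;15;25m[48;2;35;35;50m🬰[38;2;28;28;41m[48;2;200;100;255m🬆[38;2;23;23;35m[48;2;200;100;255m🬬[38;2;35;35;50m[48;2;15;15;25m🬛[38;2;15;15;25m[48;2;35;35;50m🬰[0m
[38;2;15;15;25m[48;2;35;35;50m🬎[38;2;15;15;25m[48;2;35;35;50m🬎[38;2;35;35;50m[48;2;15;15;25m🬲[38;2;15;15;25m[48;2;35;35;50m🬎[38;2;35;35;50m[48;2;15;15;25m🬲[38;2;23;23;35m[48;2;200;100;255m🬺[38;2;200;100;255m[48;2;35;35;50m🬬[38;2;200;100;255m[48;2;28;28;41m🬆[38;2;35;35;50m[48;2;15;15;25m🬲[38;2;15;15;25m[48;2;35;35;50m🬎[0m
[38;2;15;15;25m[48;2;15;15;25m [38;2;15;15;25m[48;2;15;15;25m [38;2;35;35;50m[48;2;15;15;25m▌[38;2;15;15;25m[48;2;15;15;25m [38;2;35;35;50m[48;2;15;15;25m▌[38;2;15;15;25m[48;2;15;15;25m [38;2;35;35;50m[48;2;15;15;25m▌[38;2;15;15;25m[48;2;15;15;25m [38;2;35;35;50m[48;2;15;15;25m▌[38;2;15;15;25m[48;2;15;15;25m [0m
</frame>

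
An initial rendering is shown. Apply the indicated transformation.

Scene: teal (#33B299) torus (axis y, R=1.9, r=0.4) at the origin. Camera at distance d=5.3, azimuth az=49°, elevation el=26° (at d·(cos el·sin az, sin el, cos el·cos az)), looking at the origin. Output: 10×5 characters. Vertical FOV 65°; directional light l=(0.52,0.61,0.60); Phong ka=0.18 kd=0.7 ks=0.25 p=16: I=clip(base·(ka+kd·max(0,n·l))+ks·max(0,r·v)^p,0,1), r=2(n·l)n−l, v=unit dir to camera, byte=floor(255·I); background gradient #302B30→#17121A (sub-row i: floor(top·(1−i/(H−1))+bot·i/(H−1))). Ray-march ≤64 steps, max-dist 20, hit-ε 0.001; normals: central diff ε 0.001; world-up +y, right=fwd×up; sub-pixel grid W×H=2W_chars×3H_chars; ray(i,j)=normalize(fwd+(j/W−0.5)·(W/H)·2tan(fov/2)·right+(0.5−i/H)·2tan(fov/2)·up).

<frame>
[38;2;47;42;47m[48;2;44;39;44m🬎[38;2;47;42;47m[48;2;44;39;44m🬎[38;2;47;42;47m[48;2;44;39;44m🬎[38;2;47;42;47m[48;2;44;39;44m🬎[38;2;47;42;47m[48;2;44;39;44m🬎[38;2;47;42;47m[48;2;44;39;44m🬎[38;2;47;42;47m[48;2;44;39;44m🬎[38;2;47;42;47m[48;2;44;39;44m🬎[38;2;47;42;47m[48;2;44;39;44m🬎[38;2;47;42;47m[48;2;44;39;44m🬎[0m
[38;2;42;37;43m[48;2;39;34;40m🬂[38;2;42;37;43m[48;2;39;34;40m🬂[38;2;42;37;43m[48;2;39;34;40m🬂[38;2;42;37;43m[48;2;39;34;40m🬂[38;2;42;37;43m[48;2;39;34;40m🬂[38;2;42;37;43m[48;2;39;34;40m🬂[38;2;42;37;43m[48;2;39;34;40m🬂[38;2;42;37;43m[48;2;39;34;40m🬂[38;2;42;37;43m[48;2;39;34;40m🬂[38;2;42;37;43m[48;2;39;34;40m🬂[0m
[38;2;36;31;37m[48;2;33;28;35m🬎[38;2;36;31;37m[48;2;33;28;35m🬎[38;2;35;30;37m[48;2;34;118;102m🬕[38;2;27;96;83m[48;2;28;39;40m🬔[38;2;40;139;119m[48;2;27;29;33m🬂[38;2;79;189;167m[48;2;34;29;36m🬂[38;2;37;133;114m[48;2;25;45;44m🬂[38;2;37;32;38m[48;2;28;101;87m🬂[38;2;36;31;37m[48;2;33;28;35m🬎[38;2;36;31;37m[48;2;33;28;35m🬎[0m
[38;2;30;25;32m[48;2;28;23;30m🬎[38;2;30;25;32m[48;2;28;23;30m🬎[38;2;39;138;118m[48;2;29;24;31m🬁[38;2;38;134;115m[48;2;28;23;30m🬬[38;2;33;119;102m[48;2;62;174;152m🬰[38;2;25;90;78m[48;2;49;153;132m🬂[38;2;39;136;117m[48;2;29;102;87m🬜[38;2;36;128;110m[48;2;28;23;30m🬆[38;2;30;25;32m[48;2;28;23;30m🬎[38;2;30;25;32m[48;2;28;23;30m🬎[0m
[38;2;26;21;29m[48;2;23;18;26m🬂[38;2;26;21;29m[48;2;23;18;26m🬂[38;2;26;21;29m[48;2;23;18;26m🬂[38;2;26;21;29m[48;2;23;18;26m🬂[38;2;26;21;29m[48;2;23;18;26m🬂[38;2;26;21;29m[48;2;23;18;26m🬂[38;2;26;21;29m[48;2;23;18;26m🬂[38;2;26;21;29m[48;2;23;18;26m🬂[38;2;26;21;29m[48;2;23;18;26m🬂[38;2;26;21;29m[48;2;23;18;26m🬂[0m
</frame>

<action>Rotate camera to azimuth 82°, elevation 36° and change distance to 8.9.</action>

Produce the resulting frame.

<frame>
[38;2;47;42;47m[48;2;44;39;44m🬎[38;2;47;42;47m[48;2;44;39;44m🬎[38;2;47;42;47m[48;2;44;39;44m🬎[38;2;47;42;47m[48;2;44;39;44m🬎[38;2;47;42;47m[48;2;44;39;44m🬎[38;2;47;42;47m[48;2;44;39;44m🬎[38;2;47;42;47m[48;2;44;39;44m🬎[38;2;47;42;47m[48;2;44;39;44m🬎[38;2;47;42;47m[48;2;44;39;44m🬎[38;2;47;42;47m[48;2;44;39;44m🬎[0m
[38;2;42;37;43m[48;2;39;34;40m🬂[38;2;42;37;43m[48;2;39;34;40m🬂[38;2;42;37;43m[48;2;39;34;40m🬂[38;2;42;37;43m[48;2;39;34;40m🬂[38;2;42;37;43m[48;2;39;34;40m🬂[38;2;42;37;43m[48;2;39;34;40m🬂[38;2;42;37;43m[48;2;39;34;40m🬂[38;2;42;37;43m[48;2;39;34;40m🬂[38;2;42;37;43m[48;2;39;34;40m🬂[38;2;42;37;43m[48;2;39;34;40m🬂[0m
[38;2;36;31;37m[48;2;33;28;35m🬎[38;2;36;31;37m[48;2;33;28;35m🬎[38;2;36;31;37m[48;2;33;28;35m🬎[38;2;35;30;37m[48;2;42;148;127m🬝[38;2;32;113;97m[48;2;25;34;36m🬁[38;2;36;128;110m[48;2;34;29;36m🬂[38;2;34;119;102m[48;2;30;35;38m🬓[38;2;36;31;37m[48;2;33;28;35m🬎[38;2;36;31;37m[48;2;33;28;35m🬎[38;2;36;31;37m[48;2;33;28;35m🬎[0m
[38;2;30;25;32m[48;2;28;23;30m🬎[38;2;30;25;32m[48;2;28;23;30m🬎[38;2;30;25;32m[48;2;28;23;30m🬎[38;2;30;25;32m[48;2;28;23;30m🬎[38;2;45;151;130m[48;2;29;24;31m🬂[38;2;36;126;108m[48;2;29;24;31m🬂[38;2;27;94;81m[48;2;29;24;31m🬀[38;2;30;25;32m[48;2;28;23;30m🬎[38;2;30;25;32m[48;2;28;23;30m🬎[38;2;30;25;32m[48;2;28;23;30m🬎[0m
[38;2;26;21;29m[48;2;23;18;26m🬂[38;2;26;21;29m[48;2;23;18;26m🬂[38;2;26;21;29m[48;2;23;18;26m🬂[38;2;26;21;29m[48;2;23;18;26m🬂[38;2;26;21;29m[48;2;23;18;26m🬂[38;2;26;21;29m[48;2;23;18;26m🬂[38;2;26;21;29m[48;2;23;18;26m🬂[38;2;26;21;29m[48;2;23;18;26m🬂[38;2;26;21;29m[48;2;23;18;26m🬂[38;2;26;21;29m[48;2;23;18;26m🬂[0m
</frame>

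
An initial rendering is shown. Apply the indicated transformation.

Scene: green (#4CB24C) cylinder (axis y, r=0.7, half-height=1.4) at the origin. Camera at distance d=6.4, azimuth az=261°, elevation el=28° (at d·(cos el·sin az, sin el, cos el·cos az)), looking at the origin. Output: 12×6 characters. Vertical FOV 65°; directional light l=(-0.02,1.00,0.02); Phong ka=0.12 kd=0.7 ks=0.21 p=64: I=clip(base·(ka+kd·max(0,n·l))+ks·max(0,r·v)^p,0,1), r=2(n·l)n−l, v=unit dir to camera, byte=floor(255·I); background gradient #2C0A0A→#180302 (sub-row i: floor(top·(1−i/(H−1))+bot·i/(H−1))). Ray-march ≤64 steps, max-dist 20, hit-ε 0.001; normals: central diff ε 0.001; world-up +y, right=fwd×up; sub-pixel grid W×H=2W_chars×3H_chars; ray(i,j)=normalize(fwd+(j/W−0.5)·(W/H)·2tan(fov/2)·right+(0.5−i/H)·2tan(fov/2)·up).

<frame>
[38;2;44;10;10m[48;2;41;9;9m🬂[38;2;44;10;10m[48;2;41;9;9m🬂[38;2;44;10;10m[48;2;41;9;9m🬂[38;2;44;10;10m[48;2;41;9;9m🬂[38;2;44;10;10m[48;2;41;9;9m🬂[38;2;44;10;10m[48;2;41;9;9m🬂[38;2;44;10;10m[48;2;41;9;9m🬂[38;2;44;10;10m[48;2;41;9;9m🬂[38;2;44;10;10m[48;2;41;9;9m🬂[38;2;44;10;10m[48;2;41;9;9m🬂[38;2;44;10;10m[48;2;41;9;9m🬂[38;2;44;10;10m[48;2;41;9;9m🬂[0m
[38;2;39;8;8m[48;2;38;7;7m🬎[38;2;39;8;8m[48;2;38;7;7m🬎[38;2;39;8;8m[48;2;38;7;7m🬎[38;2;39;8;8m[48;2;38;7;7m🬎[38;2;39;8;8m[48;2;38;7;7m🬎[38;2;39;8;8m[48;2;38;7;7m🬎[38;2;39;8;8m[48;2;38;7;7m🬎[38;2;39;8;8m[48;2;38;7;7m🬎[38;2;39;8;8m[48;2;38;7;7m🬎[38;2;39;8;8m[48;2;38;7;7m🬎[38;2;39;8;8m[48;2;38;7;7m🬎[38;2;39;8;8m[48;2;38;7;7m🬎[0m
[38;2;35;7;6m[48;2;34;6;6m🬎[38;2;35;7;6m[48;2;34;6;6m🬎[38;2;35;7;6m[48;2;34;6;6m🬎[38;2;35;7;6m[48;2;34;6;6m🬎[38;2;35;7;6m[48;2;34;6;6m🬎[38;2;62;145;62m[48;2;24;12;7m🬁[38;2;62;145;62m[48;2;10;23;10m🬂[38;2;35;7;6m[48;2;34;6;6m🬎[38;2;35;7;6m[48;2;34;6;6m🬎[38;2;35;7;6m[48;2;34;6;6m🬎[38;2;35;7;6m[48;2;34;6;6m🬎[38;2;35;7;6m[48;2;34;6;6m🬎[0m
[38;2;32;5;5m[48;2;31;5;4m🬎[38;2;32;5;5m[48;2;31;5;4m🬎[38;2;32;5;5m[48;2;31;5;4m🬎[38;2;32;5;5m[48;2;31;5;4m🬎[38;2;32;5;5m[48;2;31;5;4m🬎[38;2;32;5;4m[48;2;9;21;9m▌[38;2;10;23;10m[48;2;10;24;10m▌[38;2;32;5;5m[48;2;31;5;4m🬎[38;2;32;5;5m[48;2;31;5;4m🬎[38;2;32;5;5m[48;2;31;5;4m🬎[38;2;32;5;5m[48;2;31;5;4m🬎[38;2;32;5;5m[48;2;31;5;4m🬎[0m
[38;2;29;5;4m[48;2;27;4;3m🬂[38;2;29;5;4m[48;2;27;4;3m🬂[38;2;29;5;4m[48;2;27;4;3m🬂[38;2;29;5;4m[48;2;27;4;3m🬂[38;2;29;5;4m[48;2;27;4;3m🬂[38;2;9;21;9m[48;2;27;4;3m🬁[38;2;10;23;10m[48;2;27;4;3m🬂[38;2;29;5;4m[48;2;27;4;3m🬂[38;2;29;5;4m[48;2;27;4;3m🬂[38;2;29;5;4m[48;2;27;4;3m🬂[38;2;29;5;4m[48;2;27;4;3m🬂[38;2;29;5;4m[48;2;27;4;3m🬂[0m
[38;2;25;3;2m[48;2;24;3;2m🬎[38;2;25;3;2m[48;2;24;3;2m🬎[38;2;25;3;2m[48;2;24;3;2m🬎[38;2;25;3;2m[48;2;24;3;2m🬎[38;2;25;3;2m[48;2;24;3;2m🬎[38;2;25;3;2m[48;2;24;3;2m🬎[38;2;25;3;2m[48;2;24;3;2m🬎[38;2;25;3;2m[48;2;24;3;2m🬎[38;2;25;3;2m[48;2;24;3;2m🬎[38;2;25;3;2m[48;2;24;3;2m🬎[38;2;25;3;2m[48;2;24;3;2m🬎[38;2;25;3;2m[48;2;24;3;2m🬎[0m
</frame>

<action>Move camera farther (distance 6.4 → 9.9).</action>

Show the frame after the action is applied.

<frame>
[38;2;44;10;10m[48;2;41;9;9m🬂[38;2;44;10;10m[48;2;41;9;9m🬂[38;2;44;10;10m[48;2;41;9;9m🬂[38;2;44;10;10m[48;2;41;9;9m🬂[38;2;44;10;10m[48;2;41;9;9m🬂[38;2;44;10;10m[48;2;41;9;9m🬂[38;2;44;10;10m[48;2;41;9;9m🬂[38;2;44;10;10m[48;2;41;9;9m🬂[38;2;44;10;10m[48;2;41;9;9m🬂[38;2;44;10;10m[48;2;41;9;9m🬂[38;2;44;10;10m[48;2;41;9;9m🬂[38;2;44;10;10m[48;2;41;9;9m🬂[0m
[38;2;39;8;8m[48;2;38;7;7m🬎[38;2;39;8;8m[48;2;38;7;7m🬎[38;2;39;8;8m[48;2;38;7;7m🬎[38;2;39;8;8m[48;2;38;7;7m🬎[38;2;39;8;8m[48;2;38;7;7m🬎[38;2;39;8;8m[48;2;38;7;7m🬎[38;2;39;8;8m[48;2;38;7;7m🬎[38;2;39;8;8m[48;2;38;7;7m🬎[38;2;39;8;8m[48;2;38;7;7m🬎[38;2;39;8;8m[48;2;38;7;7m🬎[38;2;39;8;8m[48;2;38;7;7m🬎[38;2;39;8;8m[48;2;38;7;7m🬎[0m
[38;2;35;7;6m[48;2;34;6;6m🬎[38;2;35;7;6m[48;2;34;6;6m🬎[38;2;35;7;6m[48;2;34;6;6m🬎[38;2;35;7;6m[48;2;34;6;6m🬎[38;2;35;7;6m[48;2;34;6;6m🬎[38;2;62;145;62m[48;2;30;9;7m🬇[38;2;23;15;8m[48;2;62;145;62m🬰[38;2;35;7;6m[48;2;34;6;6m🬎[38;2;35;7;6m[48;2;34;6;6m🬎[38;2;35;7;6m[48;2;34;6;6m🬎[38;2;35;7;6m[48;2;34;6;6m🬎[38;2;35;7;6m[48;2;34;6;6m🬎[0m
[38;2;32;5;5m[48;2;31;5;4m🬎[38;2;32;5;5m[48;2;31;5;4m🬎[38;2;32;5;5m[48;2;31;5;4m🬎[38;2;32;5;5m[48;2;31;5;4m🬎[38;2;32;5;5m[48;2;31;5;4m🬎[38;2;31;5;4m[48;2;9;21;9m🬺[38;2;10;23;10m[48;2;31;5;4m🬕[38;2;32;5;5m[48;2;31;5;4m🬎[38;2;32;5;5m[48;2;31;5;4m🬎[38;2;32;5;5m[48;2;31;5;4m🬎[38;2;32;5;5m[48;2;31;5;4m🬎[38;2;32;5;5m[48;2;31;5;4m🬎[0m
[38;2;29;5;4m[48;2;27;4;3m🬂[38;2;29;5;4m[48;2;27;4;3m🬂[38;2;29;5;4m[48;2;27;4;3m🬂[38;2;29;5;4m[48;2;27;4;3m🬂[38;2;29;5;4m[48;2;27;4;3m🬂[38;2;29;5;4m[48;2;27;4;3m🬂[38;2;29;5;4m[48;2;27;4;3m🬂[38;2;29;5;4m[48;2;27;4;3m🬂[38;2;29;5;4m[48;2;27;4;3m🬂[38;2;29;5;4m[48;2;27;4;3m🬂[38;2;29;5;4m[48;2;27;4;3m🬂[38;2;29;5;4m[48;2;27;4;3m🬂[0m
[38;2;25;3;2m[48;2;24;3;2m🬎[38;2;25;3;2m[48;2;24;3;2m🬎[38;2;25;3;2m[48;2;24;3;2m🬎[38;2;25;3;2m[48;2;24;3;2m🬎[38;2;25;3;2m[48;2;24;3;2m🬎[38;2;25;3;2m[48;2;24;3;2m🬎[38;2;25;3;2m[48;2;24;3;2m🬎[38;2;25;3;2m[48;2;24;3;2m🬎[38;2;25;3;2m[48;2;24;3;2m🬎[38;2;25;3;2m[48;2;24;3;2m🬎[38;2;25;3;2m[48;2;24;3;2m🬎[38;2;25;3;2m[48;2;24;3;2m🬎[0m
</frame>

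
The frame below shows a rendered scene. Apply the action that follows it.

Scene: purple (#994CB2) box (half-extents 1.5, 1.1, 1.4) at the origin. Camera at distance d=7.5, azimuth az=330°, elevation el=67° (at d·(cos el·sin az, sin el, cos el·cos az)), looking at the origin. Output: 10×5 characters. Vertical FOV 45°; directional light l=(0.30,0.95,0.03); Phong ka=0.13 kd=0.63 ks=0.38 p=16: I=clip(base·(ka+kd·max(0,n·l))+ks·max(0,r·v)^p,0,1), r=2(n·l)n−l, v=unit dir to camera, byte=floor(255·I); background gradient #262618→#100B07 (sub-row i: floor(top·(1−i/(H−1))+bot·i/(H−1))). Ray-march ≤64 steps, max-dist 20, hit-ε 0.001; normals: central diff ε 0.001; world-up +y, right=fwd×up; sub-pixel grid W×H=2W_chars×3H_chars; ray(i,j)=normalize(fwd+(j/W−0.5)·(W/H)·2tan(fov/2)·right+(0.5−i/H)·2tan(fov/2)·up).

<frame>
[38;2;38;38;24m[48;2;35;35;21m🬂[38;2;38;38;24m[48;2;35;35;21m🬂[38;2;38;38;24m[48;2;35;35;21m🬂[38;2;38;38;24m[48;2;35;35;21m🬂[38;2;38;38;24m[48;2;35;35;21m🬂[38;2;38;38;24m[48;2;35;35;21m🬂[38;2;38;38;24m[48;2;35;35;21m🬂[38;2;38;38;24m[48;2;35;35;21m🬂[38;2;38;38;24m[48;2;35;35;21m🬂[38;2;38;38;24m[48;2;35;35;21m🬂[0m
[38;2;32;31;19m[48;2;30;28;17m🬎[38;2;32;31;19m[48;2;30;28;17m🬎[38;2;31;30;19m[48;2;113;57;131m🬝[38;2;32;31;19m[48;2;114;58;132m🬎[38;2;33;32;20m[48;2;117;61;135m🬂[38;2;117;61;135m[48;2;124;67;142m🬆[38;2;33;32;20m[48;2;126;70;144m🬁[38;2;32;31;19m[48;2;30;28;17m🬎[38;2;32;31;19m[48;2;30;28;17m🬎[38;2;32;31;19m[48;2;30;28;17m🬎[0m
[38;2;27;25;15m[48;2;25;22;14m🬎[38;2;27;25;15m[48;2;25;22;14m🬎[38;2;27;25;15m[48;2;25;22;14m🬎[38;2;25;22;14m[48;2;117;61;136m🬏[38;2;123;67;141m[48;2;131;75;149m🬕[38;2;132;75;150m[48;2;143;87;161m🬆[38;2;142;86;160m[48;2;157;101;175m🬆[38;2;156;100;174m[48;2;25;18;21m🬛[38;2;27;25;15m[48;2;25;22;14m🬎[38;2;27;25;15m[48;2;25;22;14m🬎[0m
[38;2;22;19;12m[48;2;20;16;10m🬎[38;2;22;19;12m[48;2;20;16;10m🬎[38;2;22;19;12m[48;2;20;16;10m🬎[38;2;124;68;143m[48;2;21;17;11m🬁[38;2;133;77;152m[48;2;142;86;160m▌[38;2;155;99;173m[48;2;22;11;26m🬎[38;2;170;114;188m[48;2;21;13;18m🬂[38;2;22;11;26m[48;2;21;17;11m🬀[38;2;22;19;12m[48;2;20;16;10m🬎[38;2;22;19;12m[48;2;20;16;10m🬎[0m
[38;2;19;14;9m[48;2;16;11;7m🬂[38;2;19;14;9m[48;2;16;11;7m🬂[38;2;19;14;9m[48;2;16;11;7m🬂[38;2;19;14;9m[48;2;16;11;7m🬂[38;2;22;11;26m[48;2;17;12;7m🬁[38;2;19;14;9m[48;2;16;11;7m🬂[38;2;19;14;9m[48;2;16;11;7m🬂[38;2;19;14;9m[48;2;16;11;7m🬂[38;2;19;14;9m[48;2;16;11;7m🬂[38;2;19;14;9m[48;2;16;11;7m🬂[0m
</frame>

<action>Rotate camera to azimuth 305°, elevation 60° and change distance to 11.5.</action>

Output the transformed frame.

<frame>
[38;2;38;38;24m[48;2;35;35;21m🬂[38;2;38;38;24m[48;2;35;35;21m🬂[38;2;38;38;24m[48;2;35;35;21m🬂[38;2;38;38;24m[48;2;35;35;21m🬂[38;2;38;38;24m[48;2;35;35;21m🬂[38;2;38;38;24m[48;2;35;35;21m🬂[38;2;38;38;24m[48;2;35;35;21m🬂[38;2;38;38;24m[48;2;35;35;21m🬂[38;2;38;38;24m[48;2;35;35;21m🬂[38;2;38;38;24m[48;2;35;35;21m🬂[0m
[38;2;32;31;19m[48;2;30;28;17m🬎[38;2;32;31;19m[48;2;30;28;17m🬎[38;2;32;31;19m[48;2;30;28;17m🬎[38;2;32;31;19m[48;2;30;28;17m🬎[38;2;31;30;19m[48;2;123;67;141m🬝[38;2;32;31;19m[48;2;127;71;145m🬎[38;2;32;31;19m[48;2;30;28;17m🬎[38;2;32;31;19m[48;2;30;28;17m🬎[38;2;32;31;19m[48;2;30;28;17m🬎[38;2;32;31;19m[48;2;30;28;17m🬎[0m
[38;2;27;25;15m[48;2;25;22;14m🬎[38;2;27;25;15m[48;2;25;22;14m🬎[38;2;27;25;15m[48;2;25;22;14m🬎[38;2;125;68;143m[48;2;25;21;16m🬇[38;2;127;71;146m[48;2;137;81;155m🬆[38;2;137;81;155m[48;2;150;94;169m🬆[38;2;144;88;162m[48;2;23;14;22m🬆[38;2;27;25;15m[48;2;25;22;14m🬎[38;2;27;25;15m[48;2;25;22;14m🬎[38;2;27;25;15m[48;2;25;22;14m🬎[0m
[38;2;22;19;12m[48;2;20;16;10m🬎[38;2;22;19;12m[48;2;20;16;10m🬎[38;2;22;19;12m[48;2;20;16;10m🬎[38;2;22;19;12m[48;2;20;16;10m🬎[38;2;19;9;23m[48;2;20;16;10m🬊[38;2;163;107;181m[48;2;20;13;17m🬂[38;2;22;19;12m[48;2;20;16;10m🬎[38;2;22;19;12m[48;2;20;16;10m🬎[38;2;22;19;12m[48;2;20;16;10m🬎[38;2;22;19;12m[48;2;20;16;10m🬎[0m
[38;2;19;14;9m[48;2;16;11;7m🬂[38;2;19;14;9m[48;2;16;11;7m🬂[38;2;19;14;9m[48;2;16;11;7m🬂[38;2;19;14;9m[48;2;16;11;7m🬂[38;2;19;14;9m[48;2;16;11;7m🬂[38;2;19;14;9m[48;2;16;11;7m🬂[38;2;19;14;9m[48;2;16;11;7m🬂[38;2;19;14;9m[48;2;16;11;7m🬂[38;2;19;14;9m[48;2;16;11;7m🬂[38;2;19;14;9m[48;2;16;11;7m🬂[0m
</frame>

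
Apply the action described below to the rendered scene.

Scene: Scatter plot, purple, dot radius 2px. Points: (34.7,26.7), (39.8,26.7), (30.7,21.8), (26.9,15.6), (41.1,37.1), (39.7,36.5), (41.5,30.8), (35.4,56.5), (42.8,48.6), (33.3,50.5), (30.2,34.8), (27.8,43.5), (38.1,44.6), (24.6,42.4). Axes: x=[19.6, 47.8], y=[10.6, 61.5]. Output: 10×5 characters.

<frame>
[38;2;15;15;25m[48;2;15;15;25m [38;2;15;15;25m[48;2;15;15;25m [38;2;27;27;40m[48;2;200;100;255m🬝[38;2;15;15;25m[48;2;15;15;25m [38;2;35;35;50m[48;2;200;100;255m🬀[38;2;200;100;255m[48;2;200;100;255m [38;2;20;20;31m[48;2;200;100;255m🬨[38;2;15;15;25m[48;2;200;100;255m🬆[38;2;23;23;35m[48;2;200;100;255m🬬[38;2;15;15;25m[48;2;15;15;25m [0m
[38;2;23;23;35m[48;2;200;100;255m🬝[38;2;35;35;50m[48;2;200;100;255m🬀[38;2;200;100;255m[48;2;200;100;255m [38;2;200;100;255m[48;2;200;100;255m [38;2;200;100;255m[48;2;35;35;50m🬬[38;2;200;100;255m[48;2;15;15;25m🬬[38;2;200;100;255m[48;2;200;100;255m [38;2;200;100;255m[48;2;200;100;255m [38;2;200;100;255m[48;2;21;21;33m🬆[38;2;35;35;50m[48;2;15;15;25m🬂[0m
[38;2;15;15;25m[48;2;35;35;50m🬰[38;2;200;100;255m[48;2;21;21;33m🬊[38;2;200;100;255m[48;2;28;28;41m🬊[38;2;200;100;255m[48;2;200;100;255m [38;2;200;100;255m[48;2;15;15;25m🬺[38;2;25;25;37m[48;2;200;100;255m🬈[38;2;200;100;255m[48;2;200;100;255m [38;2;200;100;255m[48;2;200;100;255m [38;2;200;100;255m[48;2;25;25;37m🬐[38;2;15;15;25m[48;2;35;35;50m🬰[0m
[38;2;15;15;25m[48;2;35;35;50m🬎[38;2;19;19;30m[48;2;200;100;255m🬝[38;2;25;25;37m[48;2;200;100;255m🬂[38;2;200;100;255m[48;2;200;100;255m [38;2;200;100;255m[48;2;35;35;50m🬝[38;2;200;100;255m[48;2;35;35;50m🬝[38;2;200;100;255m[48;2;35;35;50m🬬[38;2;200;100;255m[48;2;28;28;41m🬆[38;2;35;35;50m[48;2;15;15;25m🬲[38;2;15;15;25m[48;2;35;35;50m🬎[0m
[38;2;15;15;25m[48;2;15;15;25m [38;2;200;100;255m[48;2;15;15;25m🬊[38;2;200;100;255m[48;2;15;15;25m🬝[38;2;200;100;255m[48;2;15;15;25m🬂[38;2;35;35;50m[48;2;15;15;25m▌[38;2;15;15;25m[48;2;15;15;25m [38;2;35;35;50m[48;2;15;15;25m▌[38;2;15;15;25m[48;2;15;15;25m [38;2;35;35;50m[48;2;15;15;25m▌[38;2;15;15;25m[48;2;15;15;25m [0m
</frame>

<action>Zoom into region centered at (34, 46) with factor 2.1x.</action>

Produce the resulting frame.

<frame>
[38;2;15;15;25m[48;2;15;15;25m [38;2;15;15;25m[48;2;15;15;25m [38;2;35;35;50m[48;2;15;15;25m▌[38;2;15;15;25m[48;2;15;15;25m [38;2;200;100;255m[48;2;25;25;37m🬑[38;2;200;100;255m[48;2;15;15;25m🬬[38;2;200;100;255m[48;2;21;21;33m🬆[38;2;15;15;25m[48;2;15;15;25m [38;2;35;35;50m[48;2;15;15;25m▌[38;2;15;15;25m[48;2;15;15;25m [0m
[38;2;35;35;50m[48;2;15;15;25m🬂[38;2;35;35;50m[48;2;15;15;25m🬂[38;2;35;35;50m[48;2;15;15;25m🬕[38;2;200;100;255m[48;2;25;25;37m🬫[38;2;200;100;255m[48;2;200;100;255m [38;2;200;100;255m[48;2;23;23;35m🬃[38;2;35;35;50m[48;2;15;15;25m🬕[38;2;23;23;35m[48;2;200;100;255m🬝[38;2;35;35;50m[48;2;15;15;25m🬕[38;2;35;35;50m[48;2;15;15;25m🬂[0m
[38;2;200;100;255m[48;2;15;15;25m🬺[38;2;23;23;35m[48;2;200;100;255m🬬[38;2;35;35;50m[48;2;15;15;25m🬛[38;2;15;15;25m[48;2;35;35;50m🬰[38;2;200;100;255m[48;2;27;27;40m🬀[38;2;15;15;25m[48;2;35;35;50m🬰[38;2;27;27;40m[48;2;200;100;255m🬴[38;2;200;100;255m[48;2;200;100;255m [38;2;200;100;255m[48;2;15;15;25m🬛[38;2;15;15;25m[48;2;35;35;50m🬰[0m
[38;2;200;100;255m[48;2;28;28;41m🬆[38;2;15;15;25m[48;2;35;35;50m🬎[38;2;27;27;40m[48;2;200;100;255m🬬[38;2;15;15;25m[48;2;35;35;50m🬎[38;2;35;35;50m[48;2;15;15;25m🬲[38;2;15;15;25m[48;2;35;35;50m🬎[38;2;35;35;50m[48;2;15;15;25m🬲[38;2;23;23;35m[48;2;200;100;255m🬺[38;2;28;28;41m[48;2;200;100;255m🬆[38;2;15;15;25m[48;2;200;100;255m🬆[0m
[38;2;15;15;25m[48;2;15;15;25m [38;2;15;15;25m[48;2;200;100;255m🬐[38;2;200;100;255m[48;2;200;100;255m [38;2;15;15;25m[48;2;200;100;255m🬸[38;2;35;35;50m[48;2;15;15;25m▌[38;2;15;15;25m[48;2;15;15;25m [38;2;35;35;50m[48;2;15;15;25m▌[38;2;15;15;25m[48;2;200;100;255m🬺[38;2;200;100;255m[48;2;35;35;50m🬬[38;2;200;100;255m[48;2;15;15;25m🬬[0m
</frame>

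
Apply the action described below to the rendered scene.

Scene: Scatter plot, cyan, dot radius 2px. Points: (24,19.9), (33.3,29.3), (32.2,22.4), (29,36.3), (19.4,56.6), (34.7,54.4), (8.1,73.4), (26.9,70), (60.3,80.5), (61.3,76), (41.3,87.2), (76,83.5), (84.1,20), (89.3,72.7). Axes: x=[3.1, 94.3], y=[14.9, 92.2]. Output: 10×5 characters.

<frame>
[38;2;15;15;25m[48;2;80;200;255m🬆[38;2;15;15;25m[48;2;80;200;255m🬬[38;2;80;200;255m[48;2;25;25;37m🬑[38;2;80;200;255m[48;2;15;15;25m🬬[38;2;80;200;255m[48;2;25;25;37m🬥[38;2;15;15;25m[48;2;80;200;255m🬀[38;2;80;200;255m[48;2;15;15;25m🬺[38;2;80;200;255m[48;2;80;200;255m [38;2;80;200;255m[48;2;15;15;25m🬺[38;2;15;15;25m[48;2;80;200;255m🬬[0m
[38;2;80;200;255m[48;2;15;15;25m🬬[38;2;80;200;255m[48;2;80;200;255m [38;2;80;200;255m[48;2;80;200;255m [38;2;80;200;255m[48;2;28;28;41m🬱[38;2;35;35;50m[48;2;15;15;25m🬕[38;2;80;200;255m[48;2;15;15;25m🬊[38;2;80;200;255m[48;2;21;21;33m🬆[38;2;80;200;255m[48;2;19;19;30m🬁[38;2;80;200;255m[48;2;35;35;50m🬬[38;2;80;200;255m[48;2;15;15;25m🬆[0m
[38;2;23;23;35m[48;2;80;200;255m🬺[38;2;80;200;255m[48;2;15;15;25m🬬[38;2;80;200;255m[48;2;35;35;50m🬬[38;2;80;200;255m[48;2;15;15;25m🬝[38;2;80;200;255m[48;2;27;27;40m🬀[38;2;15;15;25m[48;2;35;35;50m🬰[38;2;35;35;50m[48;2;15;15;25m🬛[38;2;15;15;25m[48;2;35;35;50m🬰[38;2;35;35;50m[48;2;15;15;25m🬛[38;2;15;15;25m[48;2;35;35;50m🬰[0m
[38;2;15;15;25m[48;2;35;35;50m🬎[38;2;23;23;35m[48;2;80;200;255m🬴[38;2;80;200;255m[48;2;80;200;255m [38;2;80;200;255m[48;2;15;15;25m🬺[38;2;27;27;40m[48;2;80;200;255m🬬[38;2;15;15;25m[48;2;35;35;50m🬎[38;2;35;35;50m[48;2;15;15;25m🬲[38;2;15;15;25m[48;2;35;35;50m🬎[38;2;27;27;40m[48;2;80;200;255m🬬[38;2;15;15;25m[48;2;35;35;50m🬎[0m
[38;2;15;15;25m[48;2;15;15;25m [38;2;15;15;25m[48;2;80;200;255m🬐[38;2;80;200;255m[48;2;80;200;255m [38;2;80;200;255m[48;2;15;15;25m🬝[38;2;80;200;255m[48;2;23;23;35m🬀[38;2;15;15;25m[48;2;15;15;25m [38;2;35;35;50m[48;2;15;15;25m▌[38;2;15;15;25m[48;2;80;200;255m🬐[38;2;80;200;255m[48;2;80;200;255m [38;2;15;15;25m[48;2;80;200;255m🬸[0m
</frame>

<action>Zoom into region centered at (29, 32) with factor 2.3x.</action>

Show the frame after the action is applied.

<frame>
[38;2;15;15;25m[48;2;15;15;25m [38;2;15;15;25m[48;2;15;15;25m [38;2;35;35;50m[48;2;15;15;25m▌[38;2;15;15;25m[48;2;15;15;25m [38;2;35;35;50m[48;2;15;15;25m▌[38;2;15;15;25m[48;2;15;15;25m [38;2;35;35;50m[48;2;15;15;25m▌[38;2;15;15;25m[48;2;15;15;25m [38;2;35;35;50m[48;2;15;15;25m▌[38;2;15;15;25m[48;2;15;15;25m [0m
[38;2;35;35;50m[48;2;15;15;25m🬂[38;2;35;35;50m[48;2;15;15;25m🬂[38;2;35;35;50m[48;2;15;15;25m🬕[38;2;23;23;35m[48;2;80;200;255m🬝[38;2;35;35;50m[48;2;80;200;255m🬀[38;2;80;200;255m[48;2;28;28;41m🬱[38;2;35;35;50m[48;2;15;15;25m🬕[38;2;35;35;50m[48;2;15;15;25m🬂[38;2;35;35;50m[48;2;15;15;25m🬕[38;2;35;35;50m[48;2;15;15;25m🬂[0m
[38;2;15;15;25m[48;2;35;35;50m🬰[38;2;15;15;25m[48;2;35;35;50m🬰[38;2;35;35;50m[48;2;15;15;25m🬛[38;2;15;15;25m[48;2;35;35;50m🬰[38;2;80;200;255m[48;2;35;35;50m🬨[38;2;80;200;255m[48;2;80;200;255m [38;2;28;28;41m[48;2;80;200;255m🬊[38;2;15;15;25m[48;2;35;35;50m🬰[38;2;35;35;50m[48;2;15;15;25m🬛[38;2;15;15;25m[48;2;35;35;50m🬰[0m
[38;2;15;15;25m[48;2;35;35;50m🬎[38;2;15;15;25m[48;2;35;35;50m🬎[38;2;35;35;50m[48;2;15;15;25m🬲[38;2;15;15;25m[48;2;80;200;255m🬆[38;2;30;30;43m[48;2;80;200;255m🬥[38;2;80;200;255m[48;2;80;200;255m [38;2;80;200;255m[48;2;25;25;37m🬛[38;2;15;15;25m[48;2;35;35;50m🬎[38;2;35;35;50m[48;2;15;15;25m🬲[38;2;15;15;25m[48;2;35;35;50m🬎[0m
[38;2;15;15;25m[48;2;15;15;25m [38;2;15;15;25m[48;2;15;15;25m [38;2;80;200;255m[48;2;27;27;40m🬁[38;2;80;200;255m[48;2;15;15;25m🬬[38;2;80;200;255m[48;2;21;21;33m🬆[38;2;15;15;25m[48;2;80;200;255m🬺[38;2;35;35;50m[48;2;15;15;25m▌[38;2;15;15;25m[48;2;15;15;25m [38;2;35;35;50m[48;2;15;15;25m▌[38;2;15;15;25m[48;2;15;15;25m [0m
</frame>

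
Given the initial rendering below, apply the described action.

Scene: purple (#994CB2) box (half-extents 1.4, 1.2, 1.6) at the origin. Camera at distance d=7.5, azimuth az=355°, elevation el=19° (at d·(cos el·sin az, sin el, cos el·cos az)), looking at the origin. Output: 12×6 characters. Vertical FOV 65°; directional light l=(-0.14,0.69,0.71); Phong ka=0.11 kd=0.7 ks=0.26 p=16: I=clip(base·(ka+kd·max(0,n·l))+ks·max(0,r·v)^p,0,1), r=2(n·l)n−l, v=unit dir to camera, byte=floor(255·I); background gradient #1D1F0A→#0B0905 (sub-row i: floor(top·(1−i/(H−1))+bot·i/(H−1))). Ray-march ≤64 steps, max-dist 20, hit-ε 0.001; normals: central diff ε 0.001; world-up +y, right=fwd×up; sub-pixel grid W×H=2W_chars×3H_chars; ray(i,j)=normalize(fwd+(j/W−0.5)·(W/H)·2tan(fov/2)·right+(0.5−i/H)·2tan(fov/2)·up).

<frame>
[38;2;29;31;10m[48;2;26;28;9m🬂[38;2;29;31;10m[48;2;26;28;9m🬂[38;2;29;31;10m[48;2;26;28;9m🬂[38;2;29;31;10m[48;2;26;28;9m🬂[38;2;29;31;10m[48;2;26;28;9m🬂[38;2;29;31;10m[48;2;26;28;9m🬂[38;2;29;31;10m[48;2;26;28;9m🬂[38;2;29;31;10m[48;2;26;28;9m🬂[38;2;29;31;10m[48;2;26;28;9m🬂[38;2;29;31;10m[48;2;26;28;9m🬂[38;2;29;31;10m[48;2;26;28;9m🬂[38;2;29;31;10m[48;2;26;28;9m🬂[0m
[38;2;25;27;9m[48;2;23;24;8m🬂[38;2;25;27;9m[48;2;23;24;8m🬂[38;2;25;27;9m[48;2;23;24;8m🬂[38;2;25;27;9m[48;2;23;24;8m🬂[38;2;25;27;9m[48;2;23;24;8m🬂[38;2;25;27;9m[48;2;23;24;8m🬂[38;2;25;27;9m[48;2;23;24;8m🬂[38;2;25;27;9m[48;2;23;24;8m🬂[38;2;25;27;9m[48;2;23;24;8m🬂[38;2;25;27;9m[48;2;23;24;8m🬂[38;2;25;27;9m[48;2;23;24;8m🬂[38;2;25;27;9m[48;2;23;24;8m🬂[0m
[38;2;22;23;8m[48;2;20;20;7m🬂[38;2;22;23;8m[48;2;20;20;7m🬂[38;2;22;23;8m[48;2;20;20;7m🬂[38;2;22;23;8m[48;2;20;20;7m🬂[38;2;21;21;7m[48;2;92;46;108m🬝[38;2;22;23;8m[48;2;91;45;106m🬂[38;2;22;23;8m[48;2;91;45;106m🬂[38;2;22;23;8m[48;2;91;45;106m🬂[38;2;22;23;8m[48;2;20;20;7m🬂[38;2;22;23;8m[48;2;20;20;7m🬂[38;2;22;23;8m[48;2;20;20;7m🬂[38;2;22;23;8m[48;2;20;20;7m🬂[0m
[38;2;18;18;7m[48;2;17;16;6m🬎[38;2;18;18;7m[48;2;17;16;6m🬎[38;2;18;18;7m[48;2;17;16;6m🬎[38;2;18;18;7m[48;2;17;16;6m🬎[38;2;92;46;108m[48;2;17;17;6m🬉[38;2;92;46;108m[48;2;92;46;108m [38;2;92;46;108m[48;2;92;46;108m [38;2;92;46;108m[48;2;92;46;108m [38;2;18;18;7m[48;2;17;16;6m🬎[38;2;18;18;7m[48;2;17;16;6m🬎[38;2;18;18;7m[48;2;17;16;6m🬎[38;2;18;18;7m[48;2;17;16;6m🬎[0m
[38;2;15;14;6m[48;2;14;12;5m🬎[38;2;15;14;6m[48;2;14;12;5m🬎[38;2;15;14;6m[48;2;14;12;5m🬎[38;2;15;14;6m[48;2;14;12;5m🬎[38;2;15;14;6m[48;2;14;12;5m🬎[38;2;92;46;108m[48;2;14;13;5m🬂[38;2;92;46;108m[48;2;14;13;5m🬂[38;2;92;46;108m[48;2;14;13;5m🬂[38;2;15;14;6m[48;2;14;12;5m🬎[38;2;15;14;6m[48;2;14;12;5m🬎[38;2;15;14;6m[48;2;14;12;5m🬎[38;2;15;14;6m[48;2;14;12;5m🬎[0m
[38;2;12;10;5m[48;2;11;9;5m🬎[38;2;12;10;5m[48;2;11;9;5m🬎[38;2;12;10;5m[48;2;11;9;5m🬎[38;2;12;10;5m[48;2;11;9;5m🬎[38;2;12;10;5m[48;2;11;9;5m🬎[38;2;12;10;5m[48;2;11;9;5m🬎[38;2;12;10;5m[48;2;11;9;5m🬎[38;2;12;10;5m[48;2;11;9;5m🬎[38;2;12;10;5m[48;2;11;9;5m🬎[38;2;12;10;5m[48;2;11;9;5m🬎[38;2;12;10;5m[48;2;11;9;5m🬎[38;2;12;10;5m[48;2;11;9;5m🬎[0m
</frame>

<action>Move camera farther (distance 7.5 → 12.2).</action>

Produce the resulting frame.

<frame>
[38;2;29;31;10m[48;2;26;28;9m🬂[38;2;29;31;10m[48;2;26;28;9m🬂[38;2;29;31;10m[48;2;26;28;9m🬂[38;2;29;31;10m[48;2;26;28;9m🬂[38;2;29;31;10m[48;2;26;28;9m🬂[38;2;29;31;10m[48;2;26;28;9m🬂[38;2;29;31;10m[48;2;26;28;9m🬂[38;2;29;31;10m[48;2;26;28;9m🬂[38;2;29;31;10m[48;2;26;28;9m🬂[38;2;29;31;10m[48;2;26;28;9m🬂[38;2;29;31;10m[48;2;26;28;9m🬂[38;2;29;31;10m[48;2;26;28;9m🬂[0m
[38;2;25;27;9m[48;2;23;24;8m🬂[38;2;25;27;9m[48;2;23;24;8m🬂[38;2;25;27;9m[48;2;23;24;8m🬂[38;2;25;27;9m[48;2;23;24;8m🬂[38;2;25;27;9m[48;2;23;24;8m🬂[38;2;25;27;9m[48;2;23;24;8m🬂[38;2;25;27;9m[48;2;23;24;8m🬂[38;2;25;27;9m[48;2;23;24;8m🬂[38;2;25;27;9m[48;2;23;24;8m🬂[38;2;25;27;9m[48;2;23;24;8m🬂[38;2;25;27;9m[48;2;23;24;8m🬂[38;2;25;27;9m[48;2;23;24;8m🬂[0m
[38;2;22;23;8m[48;2;20;20;7m🬂[38;2;22;23;8m[48;2;20;20;7m🬂[38;2;22;23;8m[48;2;20;20;7m🬂[38;2;22;23;8m[48;2;20;20;7m🬂[38;2;22;23;8m[48;2;20;20;7m🬂[38;2;21;21;7m[48;2;90;45;105m🬝[38;2;21;22;7m[48;2;90;45;105m🬎[38;2;22;23;8m[48;2;20;20;7m🬂[38;2;22;23;8m[48;2;20;20;7m🬂[38;2;22;23;8m[48;2;20;20;7m🬂[38;2;22;23;8m[48;2;20;20;7m🬂[38;2;22;23;8m[48;2;20;20;7m🬂[0m
[38;2;18;18;7m[48;2;17;16;6m🬎[38;2;18;18;7m[48;2;17;16;6m🬎[38;2;18;18;7m[48;2;17;16;6m🬎[38;2;18;18;7m[48;2;17;16;6m🬎[38;2;18;18;7m[48;2;17;16;6m🬎[38;2;92;46;108m[48;2;18;17;6m▐[38;2;92;46;108m[48;2;92;46;108m [38;2;92;46;108m[48;2;17;17;6m🬀[38;2;18;18;7m[48;2;17;16;6m🬎[38;2;18;18;7m[48;2;17;16;6m🬎[38;2;18;18;7m[48;2;17;16;6m🬎[38;2;18;18;7m[48;2;17;16;6m🬎[0m
[38;2;15;14;6m[48;2;14;12;5m🬎[38;2;15;14;6m[48;2;14;12;5m🬎[38;2;15;14;6m[48;2;14;12;5m🬎[38;2;15;14;6m[48;2;14;12;5m🬎[38;2;15;14;6m[48;2;14;12;5m🬎[38;2;15;14;6m[48;2;14;12;5m🬎[38;2;15;14;6m[48;2;14;12;5m🬎[38;2;15;14;6m[48;2;14;12;5m🬎[38;2;15;14;6m[48;2;14;12;5m🬎[38;2;15;14;6m[48;2;14;12;5m🬎[38;2;15;14;6m[48;2;14;12;5m🬎[38;2;15;14;6m[48;2;14;12;5m🬎[0m
[38;2;12;10;5m[48;2;11;9;5m🬎[38;2;12;10;5m[48;2;11;9;5m🬎[38;2;12;10;5m[48;2;11;9;5m🬎[38;2;12;10;5m[48;2;11;9;5m🬎[38;2;12;10;5m[48;2;11;9;5m🬎[38;2;12;10;5m[48;2;11;9;5m🬎[38;2;12;10;5m[48;2;11;9;5m🬎[38;2;12;10;5m[48;2;11;9;5m🬎[38;2;12;10;5m[48;2;11;9;5m🬎[38;2;12;10;5m[48;2;11;9;5m🬎[38;2;12;10;5m[48;2;11;9;5m🬎[38;2;12;10;5m[48;2;11;9;5m🬎[0m
</frame>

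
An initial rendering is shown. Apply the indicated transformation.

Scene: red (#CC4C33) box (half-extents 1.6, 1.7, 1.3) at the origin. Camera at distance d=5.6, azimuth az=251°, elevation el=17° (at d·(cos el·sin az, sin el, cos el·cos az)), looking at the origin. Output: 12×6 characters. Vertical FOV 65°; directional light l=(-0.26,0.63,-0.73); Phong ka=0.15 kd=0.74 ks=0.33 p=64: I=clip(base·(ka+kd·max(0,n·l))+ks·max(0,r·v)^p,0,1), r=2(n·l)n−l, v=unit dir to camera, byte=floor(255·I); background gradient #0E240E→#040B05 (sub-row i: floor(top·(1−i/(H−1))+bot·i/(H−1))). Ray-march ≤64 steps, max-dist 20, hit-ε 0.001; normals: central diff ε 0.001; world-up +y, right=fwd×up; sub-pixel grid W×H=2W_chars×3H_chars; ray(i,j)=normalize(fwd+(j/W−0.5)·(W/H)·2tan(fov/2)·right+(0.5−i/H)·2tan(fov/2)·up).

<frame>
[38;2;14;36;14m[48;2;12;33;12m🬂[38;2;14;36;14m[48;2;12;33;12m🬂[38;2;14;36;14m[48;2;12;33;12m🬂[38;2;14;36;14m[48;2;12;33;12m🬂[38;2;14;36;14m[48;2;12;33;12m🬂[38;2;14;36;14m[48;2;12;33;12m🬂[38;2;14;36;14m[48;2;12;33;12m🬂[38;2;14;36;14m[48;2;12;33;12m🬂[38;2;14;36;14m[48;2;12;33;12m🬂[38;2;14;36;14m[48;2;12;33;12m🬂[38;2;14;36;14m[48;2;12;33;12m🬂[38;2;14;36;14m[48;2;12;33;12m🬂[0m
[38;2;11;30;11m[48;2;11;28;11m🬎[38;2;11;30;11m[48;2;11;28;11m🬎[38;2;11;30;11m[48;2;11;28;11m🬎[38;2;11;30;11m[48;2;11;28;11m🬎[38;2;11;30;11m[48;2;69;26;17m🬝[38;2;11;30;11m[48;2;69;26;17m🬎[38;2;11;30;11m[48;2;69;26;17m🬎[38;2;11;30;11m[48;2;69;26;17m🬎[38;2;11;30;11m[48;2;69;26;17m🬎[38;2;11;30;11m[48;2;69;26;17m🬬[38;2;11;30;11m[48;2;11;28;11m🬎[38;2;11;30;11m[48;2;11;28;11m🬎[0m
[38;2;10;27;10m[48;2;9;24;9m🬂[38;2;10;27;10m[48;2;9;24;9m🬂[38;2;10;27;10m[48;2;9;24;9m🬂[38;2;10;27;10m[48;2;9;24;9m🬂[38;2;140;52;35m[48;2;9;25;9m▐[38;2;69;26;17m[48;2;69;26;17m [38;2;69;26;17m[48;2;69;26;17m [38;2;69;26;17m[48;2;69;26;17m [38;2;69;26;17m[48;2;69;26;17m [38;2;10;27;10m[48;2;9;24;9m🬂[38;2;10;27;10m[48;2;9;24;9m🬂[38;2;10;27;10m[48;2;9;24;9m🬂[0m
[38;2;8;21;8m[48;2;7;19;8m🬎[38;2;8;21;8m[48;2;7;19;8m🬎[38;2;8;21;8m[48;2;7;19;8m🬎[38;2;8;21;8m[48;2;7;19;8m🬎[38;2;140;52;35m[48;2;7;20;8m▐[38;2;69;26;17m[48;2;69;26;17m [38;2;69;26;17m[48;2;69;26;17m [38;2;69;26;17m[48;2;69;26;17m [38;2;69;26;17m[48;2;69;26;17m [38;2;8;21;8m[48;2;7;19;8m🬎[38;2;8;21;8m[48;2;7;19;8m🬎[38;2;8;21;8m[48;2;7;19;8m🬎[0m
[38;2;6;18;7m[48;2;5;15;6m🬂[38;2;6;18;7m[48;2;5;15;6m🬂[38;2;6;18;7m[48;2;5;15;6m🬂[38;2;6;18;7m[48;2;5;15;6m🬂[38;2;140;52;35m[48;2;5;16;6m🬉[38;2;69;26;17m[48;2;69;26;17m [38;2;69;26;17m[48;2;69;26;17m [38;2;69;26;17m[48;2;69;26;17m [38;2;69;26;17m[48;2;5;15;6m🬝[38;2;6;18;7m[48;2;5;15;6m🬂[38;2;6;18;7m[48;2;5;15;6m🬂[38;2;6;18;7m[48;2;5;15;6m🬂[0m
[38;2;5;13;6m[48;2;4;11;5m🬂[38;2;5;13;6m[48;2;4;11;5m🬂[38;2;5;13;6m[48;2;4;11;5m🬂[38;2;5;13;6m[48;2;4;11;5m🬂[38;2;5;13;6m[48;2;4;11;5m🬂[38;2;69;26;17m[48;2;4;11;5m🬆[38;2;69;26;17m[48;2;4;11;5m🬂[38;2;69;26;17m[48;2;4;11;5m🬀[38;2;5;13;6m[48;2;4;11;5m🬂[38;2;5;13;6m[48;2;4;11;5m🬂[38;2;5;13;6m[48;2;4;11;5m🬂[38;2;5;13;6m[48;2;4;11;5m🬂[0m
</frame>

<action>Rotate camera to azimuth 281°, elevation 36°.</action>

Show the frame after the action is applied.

<frame>
[38;2;14;36;14m[48;2;12;33;12m🬂[38;2;14;36;14m[48;2;12;33;12m🬂[38;2;14;36;14m[48;2;12;33;12m🬂[38;2;14;36;14m[48;2;12;33;12m🬂[38;2;14;36;14m[48;2;12;33;12m🬂[38;2;14;36;14m[48;2;12;33;12m🬂[38;2;14;36;14m[48;2;12;33;12m🬂[38;2;14;36;14m[48;2;12;33;12m🬂[38;2;14;36;14m[48;2;12;33;12m🬂[38;2;14;36;14m[48;2;12;33;12m🬂[38;2;14;36;14m[48;2;12;33;12m🬂[38;2;14;36;14m[48;2;12;33;12m🬂[0m
[38;2;11;30;11m[48;2;11;28;11m🬎[38;2;11;30;11m[48;2;11;28;11m🬎[38;2;11;30;11m[48;2;11;28;11m🬎[38;2;11;30;11m[48;2;11;28;11m🬎[38;2;11;30;11m[48;2;125;46;31m🬆[38;2;12;31;12m[48;2;125;46;31m🬂[38;2;12;31;12m[48;2;125;46;31m🬂[38;2;12;31;12m[48;2;125;46;31m🬂[38;2;125;46;31m[48;2;11;30;11m🬏[38;2;11;30;11m[48;2;11;28;11m🬎[38;2;11;30;11m[48;2;11;28;11m🬎[38;2;11;30;11m[48;2;11;28;11m🬎[0m
[38;2;10;27;10m[48;2;9;24;9m🬂[38;2;10;27;10m[48;2;9;24;9m🬂[38;2;10;27;10m[48;2;9;24;9m🬂[38;2;125;46;31m[48;2;45;25;14m🬁[38;2;125;46;31m[48;2;69;26;17m🬂[38;2;125;46;31m[48;2;69;26;17m🬎[38;2;125;46;31m[48;2;69;26;17m🬎[38;2;125;46;31m[48;2;69;26;17m🬎[38;2;125;46;31m[48;2;24;25;11m🬄[38;2;10;27;10m[48;2;9;24;9m🬂[38;2;10;27;10m[48;2;9;24;9m🬂[38;2;10;27;10m[48;2;9;24;9m🬂[0m
[38;2;8;21;8m[48;2;7;19;8m🬎[38;2;8;21;8m[48;2;7;19;8m🬎[38;2;8;21;8m[48;2;7;19;8m🬎[38;2;69;26;17m[48;2;7;20;8m▐[38;2;69;26;17m[48;2;69;26;17m [38;2;69;26;17m[48;2;69;26;17m [38;2;69;26;17m[48;2;69;26;17m [38;2;69;26;17m[48;2;69;26;17m [38;2;69;26;17m[48;2;7;20;8m🬀[38;2;8;21;8m[48;2;7;19;8m🬎[38;2;8;21;8m[48;2;7;19;8m🬎[38;2;8;21;8m[48;2;7;19;8m🬎[0m
[38;2;6;18;7m[48;2;5;15;6m🬂[38;2;6;18;7m[48;2;5;15;6m🬂[38;2;6;18;7m[48;2;5;15;6m🬂[38;2;6;18;7m[48;2;5;15;6m🬂[38;2;69;26;17m[48;2;69;26;17m [38;2;69;26;17m[48;2;69;26;17m [38;2;69;26;17m[48;2;69;26;17m [38;2;69;26;17m[48;2;69;26;17m [38;2;6;18;7m[48;2;5;15;6m🬂[38;2;6;18;7m[48;2;5;15;6m🬂[38;2;6;18;7m[48;2;5;15;6m🬂[38;2;6;18;7m[48;2;5;15;6m🬂[0m
[38;2;5;13;6m[48;2;4;11;5m🬂[38;2;5;13;6m[48;2;4;11;5m🬂[38;2;5;13;6m[48;2;4;11;5m🬂[38;2;5;13;6m[48;2;4;11;5m🬂[38;2;5;13;6m[48;2;4;11;5m🬂[38;2;69;26;17m[48;2;4;11;5m🬁[38;2;69;26;17m[48;2;4;11;5m🬂[38;2;69;26;17m[48;2;4;11;5m🬀[38;2;5;13;6m[48;2;4;11;5m🬂[38;2;5;13;6m[48;2;4;11;5m🬂[38;2;5;13;6m[48;2;4;11;5m🬂[38;2;5;13;6m[48;2;4;11;5m🬂[0m
</frame>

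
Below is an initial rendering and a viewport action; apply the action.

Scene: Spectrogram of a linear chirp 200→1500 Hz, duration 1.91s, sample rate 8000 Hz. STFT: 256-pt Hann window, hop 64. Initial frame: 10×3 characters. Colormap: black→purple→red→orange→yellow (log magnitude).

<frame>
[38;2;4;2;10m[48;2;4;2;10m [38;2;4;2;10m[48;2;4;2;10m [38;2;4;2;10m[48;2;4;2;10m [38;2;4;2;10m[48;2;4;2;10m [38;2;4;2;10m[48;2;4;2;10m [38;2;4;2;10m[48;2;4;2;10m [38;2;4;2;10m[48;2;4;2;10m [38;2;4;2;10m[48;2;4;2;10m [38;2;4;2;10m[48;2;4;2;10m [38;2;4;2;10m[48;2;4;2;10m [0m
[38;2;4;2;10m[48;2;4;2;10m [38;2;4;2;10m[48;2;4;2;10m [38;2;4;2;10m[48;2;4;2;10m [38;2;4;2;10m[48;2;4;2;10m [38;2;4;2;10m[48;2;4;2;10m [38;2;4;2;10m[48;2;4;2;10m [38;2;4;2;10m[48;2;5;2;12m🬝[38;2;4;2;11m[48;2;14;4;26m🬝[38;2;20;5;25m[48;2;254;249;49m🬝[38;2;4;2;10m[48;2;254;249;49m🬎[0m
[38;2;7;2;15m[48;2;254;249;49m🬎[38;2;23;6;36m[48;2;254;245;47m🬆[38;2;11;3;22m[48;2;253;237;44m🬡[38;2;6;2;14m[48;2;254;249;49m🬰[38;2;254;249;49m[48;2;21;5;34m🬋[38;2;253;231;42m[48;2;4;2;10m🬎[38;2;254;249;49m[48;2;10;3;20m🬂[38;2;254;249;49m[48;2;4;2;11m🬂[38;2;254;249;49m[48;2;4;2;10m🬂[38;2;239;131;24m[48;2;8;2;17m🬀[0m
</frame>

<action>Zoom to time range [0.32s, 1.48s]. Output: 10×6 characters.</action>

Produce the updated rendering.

<frame>
[38;2;4;2;10m[48;2;4;2;10m [38;2;4;2;10m[48;2;4;2;10m [38;2;4;2;10m[48;2;4;2;10m [38;2;4;2;10m[48;2;4;2;10m [38;2;4;2;10m[48;2;4;2;10m [38;2;4;2;10m[48;2;4;2;10m [38;2;4;2;10m[48;2;4;2;10m [38;2;4;2;10m[48;2;4;2;10m [38;2;4;2;10m[48;2;4;2;10m [38;2;4;2;10m[48;2;4;2;10m [0m
[38;2;4;2;10m[48;2;4;2;10m [38;2;4;2;10m[48;2;4;2;10m [38;2;4;2;10m[48;2;4;2;10m [38;2;4;2;10m[48;2;4;2;10m [38;2;4;2;10m[48;2;4;2;10m [38;2;4;2;10m[48;2;4;2;10m [38;2;4;2;10m[48;2;4;2;10m [38;2;4;2;10m[48;2;4;2;10m [38;2;4;2;10m[48;2;4;2;10m [38;2;4;2;10m[48;2;4;2;10m [0m
[38;2;4;2;10m[48;2;4;2;10m [38;2;4;2;10m[48;2;4;2;10m [38;2;4;2;10m[48;2;4;2;10m [38;2;4;2;10m[48;2;4;2;10m [38;2;4;2;10m[48;2;4;2;10m [38;2;4;2;10m[48;2;4;2;10m [38;2;4;2;10m[48;2;4;2;10m [38;2;4;2;10m[48;2;4;2;10m [38;2;4;2;10m[48;2;4;2;10m [38;2;4;2;10m[48;2;4;2;10m [0m
[38;2;4;2;10m[48;2;4;2;10m [38;2;4;2;10m[48;2;4;2;10m [38;2;4;2;10m[48;2;4;2;10m [38;2;4;2;10m[48;2;4;2;10m [38;2;4;2;10m[48;2;4;2;10m [38;2;4;2;10m[48;2;4;2;10m [38;2;4;2;10m[48;2;4;2;10m [38;2;4;2;10m[48;2;4;2;11m🬎[38;2;4;2;10m[48;2;6;2;13m🬝[38;2;4;2;10m[48;2;8;2;17m🬎[0m
[38;2;4;2;10m[48;2;6;2;14m🬎[38;2;5;2;12m[48;2;22;5;41m🬝[38;2;16;4;26m[48;2;250;167;16m🬝[38;2;5;2;12m[48;2;254;249;49m🬎[38;2;11;3;23m[48;2;254;249;49m🬎[38;2;24;6;37m[48;2;253;235;43m🬆[38;2;8;2;17m[48;2;243;204;51m🬂[38;2;20;5;37m[48;2;254;249;49m🬰[38;2;254;244;47m[48;2;62;16;38m🬍[38;2;253;240;45m[48;2;36;9;36m🬆[0m
[38;2;253;234;43m[48;2;5;2;13m🬎[38;2;254;249;49m[48;2;24;6;39m🬂[38;2;254;249;49m[48;2;7;2;15m🬂[38;2;250;198;31m[48;2;4;2;11m🬂[38;2;52;12;89m[48;2;7;2;15m🬀[38;2;8;2;17m[48;2;4;2;10m🬂[38;2;5;2;12m[48;2;4;2;10m🬂[38;2;4;2;11m[48;2;4;2;10m🬂[38;2;4;2;10m[48;2;4;2;10m [38;2;4;2;10m[48;2;4;2;10m [0m
</frame>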